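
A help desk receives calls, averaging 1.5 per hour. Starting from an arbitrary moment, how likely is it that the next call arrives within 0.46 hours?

0.4984

Inter-arrival times are exponential with rate λ = 1.5 per hour.
P(T ≤ 0.46) = 1 − e^(−λt) = 1 − e^(−1.5 × 0.46) = 1 − e^(−0.69) ≈ 0.4984.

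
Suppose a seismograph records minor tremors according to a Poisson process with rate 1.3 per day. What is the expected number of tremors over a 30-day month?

E[N] = λt = 1.3 × 30 = 39 (a 30-day month = 30 days).

39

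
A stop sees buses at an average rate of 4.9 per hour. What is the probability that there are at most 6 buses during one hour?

0.7767

With mean μ = 4.9 per hour,
P(N ≤ 6) = Σ_{j=0}^{6} e^(−μ) μ^j/j! ≈ 0.7767.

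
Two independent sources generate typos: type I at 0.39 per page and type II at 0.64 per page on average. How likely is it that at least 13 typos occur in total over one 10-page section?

Independent Poisson processes superpose: combined rate λ = 0.39 + 0.64 = 1.03 per page.
Over the interval, μ = 1.03 × 10 = 10.3 (a 10-page section = 10 pages).
P(N ≥ 13) = 1 − P(N ≤ 12) ≈ 0.2377.

0.2377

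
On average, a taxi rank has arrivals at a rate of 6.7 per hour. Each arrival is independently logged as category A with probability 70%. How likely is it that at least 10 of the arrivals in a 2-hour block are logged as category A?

0.4625

Thinning: the arrivals that are logged as category A themselves form a Poisson process with rate 0.7 × 6.7 = 4.69 per hour.
Over the interval, μ = 4.69 × 2 = 9.38 (a 2-hour block = 2 hours).
P(N ≥ 10) = 1 − P(N ≤ 9) ≈ 0.4625.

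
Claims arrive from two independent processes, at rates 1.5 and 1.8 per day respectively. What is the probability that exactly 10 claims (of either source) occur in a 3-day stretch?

Independent Poisson processes superpose: combined rate λ = 1.5 + 1.8 = 3.3 per day.
Over the interval, μ = 3.3 × 3 = 9.9 (a 3-day stretch = 3 days).
P(N = 10) = e^(−9.9) · 9.9^10/10! ≈ 0.1250.

0.1250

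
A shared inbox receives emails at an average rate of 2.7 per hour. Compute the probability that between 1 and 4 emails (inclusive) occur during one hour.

0.7957

With mean μ = 2.7 per hour,
P(1 ≤ N ≤ 4) = Σ_{j=1}^{4} e^(−2.7) · 2.7^j/j! ≈ 0.7957.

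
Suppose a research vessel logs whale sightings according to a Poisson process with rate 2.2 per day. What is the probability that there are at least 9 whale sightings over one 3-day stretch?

Over the interval, μ = 2.2 × 3 = 6.6 (a 3-day stretch = 3 days).
P(N ≥ 9) = 1 − P(N ≤ 8) = 1 − Σ_{j=0}^{8} e^(−μ) μ^j/j! ≈ 0.2204.

0.2204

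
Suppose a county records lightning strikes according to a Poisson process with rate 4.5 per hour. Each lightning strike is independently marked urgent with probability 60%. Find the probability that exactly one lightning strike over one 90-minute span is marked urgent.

Thinning: the lightning strikes that are marked urgent themselves form a Poisson process with rate 0.6 × 4.5 = 2.7 per hour.
Over the interval, μ = 2.7 × 1.5 = 4.05 (a 90-minute span = 1.5 hours).
P(N = 1) = e^(−4.05) · 4.05^1/1! ≈ 0.0706.

0.0706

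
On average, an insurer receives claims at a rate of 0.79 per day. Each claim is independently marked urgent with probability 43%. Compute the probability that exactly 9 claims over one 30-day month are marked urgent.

0.1225

Thinning: the claims that are marked urgent themselves form a Poisson process with rate 0.43 × 0.79 = 0.3397 per day.
Over the interval, μ = 0.3397 × 30 = 10.191 (a 30-day month = 30 days).
P(N = 9) = e^(−10.191) · 10.191^9/9! ≈ 0.1225.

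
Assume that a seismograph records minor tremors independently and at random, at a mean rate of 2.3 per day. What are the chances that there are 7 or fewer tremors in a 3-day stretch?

0.6136

Over the interval, μ = 2.3 × 3 = 6.9 (a 3-day stretch = 3 days).
P(N ≤ 7) = Σ_{j=0}^{7} e^(−μ) μ^j/j! ≈ 0.6136.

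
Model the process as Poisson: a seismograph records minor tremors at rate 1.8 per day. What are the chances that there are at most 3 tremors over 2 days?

0.5152

Over the interval, μ = 1.8 × 2 = 3.6 (2 days).
P(N ≤ 3) = Σ_{j=0}^{3} e^(−μ) μ^j/j! ≈ 0.5152.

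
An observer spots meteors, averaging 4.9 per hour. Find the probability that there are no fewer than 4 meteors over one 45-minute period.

Over the interval, μ = 4.9 × 0.75 = 3.675 (a 45-minute period = 0.75 hours).
P(N ≥ 4) = 1 − P(N ≤ 3) = 1 − Σ_{j=0}^{3} e^(−μ) μ^j/j! ≈ 0.5006.

0.5006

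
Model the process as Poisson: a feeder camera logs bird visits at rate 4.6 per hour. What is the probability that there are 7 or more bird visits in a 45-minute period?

0.0615

Over the interval, μ = 4.6 × 0.75 = 3.45 (a 45-minute period = 0.75 hours).
P(N ≥ 7) = 1 − P(N ≤ 6) = 1 − Σ_{j=0}^{6} e^(−μ) μ^j/j! ≈ 0.0615.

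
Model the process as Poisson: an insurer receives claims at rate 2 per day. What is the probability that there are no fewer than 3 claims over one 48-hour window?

Over the interval, μ = 2 × 2 = 4 (a 48-hour window = 2 days).
P(N ≥ 3) = 1 − P(N ≤ 2) = 1 − Σ_{j=0}^{2} e^(−μ) μ^j/j! ≈ 0.7619.

0.7619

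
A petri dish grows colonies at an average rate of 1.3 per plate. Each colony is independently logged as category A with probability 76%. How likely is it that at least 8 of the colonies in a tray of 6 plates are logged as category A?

0.2462

Thinning: the colonies that are logged as category A themselves form a Poisson process with rate 0.76 × 1.3 = 0.988 per plate.
Over the interval, μ = 0.988 × 6 = 5.928 (a tray of 6 plates = 6 plates).
P(N ≥ 8) = 1 − P(N ≤ 7) ≈ 0.2462.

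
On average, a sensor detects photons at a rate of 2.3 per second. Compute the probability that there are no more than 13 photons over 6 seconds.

Over the interval, μ = 2.3 × 6 = 13.8 (6 seconds).
P(N ≤ 13) = Σ_{j=0}^{13} e^(−μ) μ^j/j! ≈ 0.4858.

0.4858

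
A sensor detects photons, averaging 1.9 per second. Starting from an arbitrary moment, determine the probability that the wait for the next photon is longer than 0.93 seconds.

The wait for the next event is exponential with rate λ = 1.9 per second.
P(T > 0.93) = e^(−λt) = e^(−1.9 × 0.93) = e^(−1.767) ≈ 0.1708.

0.1708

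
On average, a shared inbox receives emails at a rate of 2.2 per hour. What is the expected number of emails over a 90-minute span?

3.3

E[N] = λt = 2.2 × 1.5 = 3.3 (a 90-minute span = 1.5 hours).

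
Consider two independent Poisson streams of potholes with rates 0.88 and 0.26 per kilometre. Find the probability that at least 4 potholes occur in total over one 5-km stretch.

Independent Poisson processes superpose: combined rate λ = 0.88 + 0.26 = 1.14 per kilometre.
Over the interval, μ = 1.14 × 5 = 5.7 (a 5-km stretch = 5 kilometres).
P(N ≥ 4) = 1 − P(N ≤ 3) ≈ 0.8200.

0.8200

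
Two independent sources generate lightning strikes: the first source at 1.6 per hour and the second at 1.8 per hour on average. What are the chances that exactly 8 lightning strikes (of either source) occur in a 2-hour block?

Independent Poisson processes superpose: combined rate λ = 1.6 + 1.8 = 3.4 per hour.
Over the interval, μ = 3.4 × 2 = 6.8 (a 2-hour block = 2 hours).
P(N = 8) = e^(−6.8) · 6.8^8/8! ≈ 0.1263.

0.1263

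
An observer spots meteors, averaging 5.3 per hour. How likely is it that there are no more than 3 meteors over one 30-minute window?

0.7251

Over the interval, μ = 5.3 × 0.5 = 2.65 (a 30-minute window = 0.5 hours).
P(N ≤ 3) = Σ_{j=0}^{3} e^(−μ) μ^j/j! ≈ 0.7251.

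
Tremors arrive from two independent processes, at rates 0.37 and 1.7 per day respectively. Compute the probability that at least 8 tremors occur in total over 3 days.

Independent Poisson processes superpose: combined rate λ = 0.37 + 1.7 = 2.07 per day.
Over the interval, μ = 2.07 × 3 = 6.21 (3 days).
P(N ≥ 8) = 1 − P(N ≤ 7) ≈ 0.2854.

0.2854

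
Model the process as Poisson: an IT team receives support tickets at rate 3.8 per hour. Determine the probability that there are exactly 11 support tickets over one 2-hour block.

0.0613

Over the interval, μ = 3.8 × 2 = 7.6 (a 2-hour block = 2 hours).
P(N = 11) = e^(−μ) μ^11/11! = e^(−7.6) · 7.6^11/39916800 ≈ 0.0613.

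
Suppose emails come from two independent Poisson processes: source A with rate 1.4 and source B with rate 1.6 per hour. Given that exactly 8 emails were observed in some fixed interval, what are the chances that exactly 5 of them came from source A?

Given the total, each event is independently from source A with probability p = λ_A/(λ_A+λ_B) = 1.4/3 ≈ 0.4667.
So K ~ Binomial(8, 1.4/3): P(K = 5) = C(8,5) · (1.4/3)^5 · (1.6/3)^3 ≈ 0.1880.

0.1880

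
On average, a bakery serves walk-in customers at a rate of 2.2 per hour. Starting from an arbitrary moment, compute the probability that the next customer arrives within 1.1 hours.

Inter-arrival times are exponential with rate λ = 2.2 per hour.
P(T ≤ 1.1) = 1 − e^(−λt) = 1 − e^(−2.2 × 1.1) = 1 − e^(−2.42) ≈ 0.9111.

0.9111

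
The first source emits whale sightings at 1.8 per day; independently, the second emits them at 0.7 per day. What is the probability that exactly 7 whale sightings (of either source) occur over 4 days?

Independent Poisson processes superpose: combined rate λ = 1.8 + 0.7 = 2.5 per day.
Over the interval, μ = 2.5 × 4 = 10 (4 days).
P(N = 7) = e^(−10) · 10^7/7! ≈ 0.0901.

0.0901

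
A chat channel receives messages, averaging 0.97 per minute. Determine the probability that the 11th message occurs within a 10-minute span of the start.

Over the interval, μ = 0.97 × 10 = 9.7 (a 10-minute span = 10 minutes).
The 11th arrival falls in the interval iff at least 11 events occur there: P(S_11 ≤ t) = P(N ≥ 11) = 1 − P(N ≤ 10) ≈ 0.3795.

0.3795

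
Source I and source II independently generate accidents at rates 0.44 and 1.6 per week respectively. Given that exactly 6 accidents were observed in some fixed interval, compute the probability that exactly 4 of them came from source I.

0.0200

Given the total, each event is independently from source I with probability p = λ_I/(λ_I+λ_II) = 0.44/2.04 ≈ 0.2157.
So K ~ Binomial(6, 0.44/2.04): P(K = 4) = C(6,4) · (0.44/2.04)^4 · (1.6/2.04)^2 ≈ 0.0200.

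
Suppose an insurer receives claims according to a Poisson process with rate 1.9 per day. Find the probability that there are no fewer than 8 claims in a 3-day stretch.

Over the interval, μ = 1.9 × 3 = 5.7 (a 3-day stretch = 3 days).
P(N ≥ 8) = 1 − P(N ≤ 7) = 1 − Σ_{j=0}^{7} e^(−μ) μ^j/j! ≈ 0.2159.

0.2159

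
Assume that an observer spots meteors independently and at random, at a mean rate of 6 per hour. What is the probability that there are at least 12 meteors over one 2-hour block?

0.5384

Over the interval, μ = 6 × 2 = 12 (a 2-hour block = 2 hours).
P(N ≥ 12) = 1 − P(N ≤ 11) = 1 − Σ_{j=0}^{11} e^(−μ) μ^j/j! ≈ 0.5384.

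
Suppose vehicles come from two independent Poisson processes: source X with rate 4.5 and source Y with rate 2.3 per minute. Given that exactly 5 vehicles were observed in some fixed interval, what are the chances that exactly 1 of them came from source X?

Given the total, each event is independently from source X with probability p = λ_X/(λ_X+λ_Y) = 4.5/6.8 ≈ 0.6618.
So K ~ Binomial(5, 4.5/6.8): P(K = 1) = C(5,1) · (4.5/6.8)^1 · (2.3/6.8)^4 ≈ 0.0433.

0.0433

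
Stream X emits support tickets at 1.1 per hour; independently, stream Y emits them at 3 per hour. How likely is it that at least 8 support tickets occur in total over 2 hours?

Independent Poisson processes superpose: combined rate λ = 1.1 + 3 = 4.1 per hour.
Over the interval, μ = 4.1 × 2 = 8.2 (2 hours).
P(N ≥ 8) = 1 − P(N ≤ 7) ≈ 0.5746.

0.5746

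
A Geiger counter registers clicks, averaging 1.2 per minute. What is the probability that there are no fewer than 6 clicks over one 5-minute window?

Over the interval, μ = 1.2 × 5 = 6 (a 5-minute window = 5 minutes).
P(N ≥ 6) = 1 − P(N ≤ 5) = 1 − Σ_{j=0}^{5} e^(−μ) μ^j/j! ≈ 0.5543.

0.5543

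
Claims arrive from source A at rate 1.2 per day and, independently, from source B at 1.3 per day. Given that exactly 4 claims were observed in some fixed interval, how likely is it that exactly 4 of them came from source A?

0.0531

Given the total, each event is independently from source A with probability p = λ_A/(λ_A+λ_B) = 1.2/2.5 = 0.4800.
So K ~ Binomial(4, 1.2/2.5): P(K = 4) = C(4,4) · (1.2/2.5)^4 · (1.3/2.5)^0 ≈ 0.0531.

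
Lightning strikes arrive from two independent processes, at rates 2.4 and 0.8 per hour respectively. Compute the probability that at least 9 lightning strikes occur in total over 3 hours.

Independent Poisson processes superpose: combined rate λ = 2.4 + 0.8 = 3.2 per hour.
Over the interval, μ = 3.2 × 3 = 9.6 (3 hours).
P(N ≥ 9) = 1 − P(N ≤ 8) ≈ 0.6204.

0.6204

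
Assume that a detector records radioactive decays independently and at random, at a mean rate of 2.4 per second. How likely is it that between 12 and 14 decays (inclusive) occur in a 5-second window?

Over the interval, μ = 2.4 × 5 = 12 (a 5-second window = 5 seconds).
P(12 ≤ N ≤ 14) = Σ_{j=12}^{14} e^(−12) · 12^j/j! ≈ 0.3104.

0.3104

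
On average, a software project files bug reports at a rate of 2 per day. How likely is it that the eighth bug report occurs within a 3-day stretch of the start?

Over the interval, μ = 2 × 3 = 6 (a 3-day stretch = 3 days).
The eighth arrival falls in the interval iff at least 8 events occur there: P(S_8 ≤ t) = P(N ≥ 8) = 1 − P(N ≤ 7) ≈ 0.2560.

0.2560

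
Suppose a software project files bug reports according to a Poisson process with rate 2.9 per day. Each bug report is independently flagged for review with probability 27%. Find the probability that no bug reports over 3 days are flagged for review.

0.0955

Thinning: the bug reports that are flagged for review themselves form a Poisson process with rate 0.27 × 2.9 = 0.783 per day.
Over the interval, μ = 0.783 × 3 = 2.349 (3 days).
P(N = 0) = e^(−2.349) · 2.349^0/0! ≈ 0.0955.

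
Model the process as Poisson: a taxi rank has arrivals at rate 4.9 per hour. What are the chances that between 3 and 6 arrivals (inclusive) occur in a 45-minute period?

0.6307

Over the interval, μ = 4.9 × 0.75 = 3.675 (a 45-minute period = 0.75 hours).
P(3 ≤ N ≤ 6) = Σ_{j=3}^{6} e^(−3.675) · 3.675^j/j! ≈ 0.6307.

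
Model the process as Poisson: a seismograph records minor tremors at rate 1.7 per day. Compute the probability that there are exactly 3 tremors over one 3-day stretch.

0.1348

Over the interval, μ = 1.7 × 3 = 5.1 (a 3-day stretch = 3 days).
P(N = 3) = e^(−μ) μ^3/3! = e^(−5.1) · 5.1^3/6 ≈ 0.1348.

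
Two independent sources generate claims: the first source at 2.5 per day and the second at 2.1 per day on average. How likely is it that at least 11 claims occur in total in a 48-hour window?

Independent Poisson processes superpose: combined rate λ = 2.5 + 2.1 = 4.6 per day.
Over the interval, μ = 4.6 × 2 = 9.2 (a 48-hour window = 2 days).
P(N ≥ 11) = 1 − P(N ≤ 10) ≈ 0.3180.

0.3180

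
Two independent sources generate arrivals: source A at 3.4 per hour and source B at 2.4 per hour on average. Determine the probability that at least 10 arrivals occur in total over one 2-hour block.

0.7209

Independent Poisson processes superpose: combined rate λ = 3.4 + 2.4 = 5.8 per hour.
Over the interval, μ = 5.8 × 2 = 11.6 (a 2-hour block = 2 hours).
P(N ≥ 10) = 1 − P(N ≤ 9) ≈ 0.7209.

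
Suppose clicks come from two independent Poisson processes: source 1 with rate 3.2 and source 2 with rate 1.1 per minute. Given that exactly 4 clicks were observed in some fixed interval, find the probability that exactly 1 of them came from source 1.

Given the total, each event is independently from source 1 with probability p = λ_1/(λ_1+λ_2) = 3.2/4.3 ≈ 0.7442.
So K ~ Binomial(4, 3.2/4.3): P(K = 1) = C(4,1) · (3.2/4.3)^1 · (1.1/4.3)^3 ≈ 0.0498.

0.0498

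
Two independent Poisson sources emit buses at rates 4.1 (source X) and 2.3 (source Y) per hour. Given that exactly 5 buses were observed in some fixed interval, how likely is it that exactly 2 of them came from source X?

0.1905

Given the total, each event is independently from source X with probability p = λ_X/(λ_X+λ_Y) = 4.1/6.4 ≈ 0.6406.
So K ~ Binomial(5, 4.1/6.4): P(K = 2) = C(5,2) · (4.1/6.4)^2 · (2.3/6.4)^3 ≈ 0.1905.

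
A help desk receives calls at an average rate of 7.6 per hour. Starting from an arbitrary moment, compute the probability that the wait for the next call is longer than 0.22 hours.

The wait for the next event is exponential with rate λ = 7.6 per hour.
P(T > 0.22) = e^(−λt) = e^(−7.6 × 0.22) = e^(−1.672) ≈ 0.1879.

0.1879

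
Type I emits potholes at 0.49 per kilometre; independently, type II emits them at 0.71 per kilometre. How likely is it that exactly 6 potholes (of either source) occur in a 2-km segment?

0.0241

Independent Poisson processes superpose: combined rate λ = 0.49 + 0.71 = 1.2 per kilometre.
Over the interval, μ = 1.2 × 2 = 2.4 (a 2-km segment = 2 kilometres).
P(N = 6) = e^(−2.4) · 2.4^6/6! ≈ 0.0241.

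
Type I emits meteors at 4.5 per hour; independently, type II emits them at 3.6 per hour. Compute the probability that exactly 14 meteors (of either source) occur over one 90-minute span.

0.0927

Independent Poisson processes superpose: combined rate λ = 4.5 + 3.6 = 8.1 per hour.
Over the interval, μ = 8.1 × 1.5 = 12.15 (a 90-minute span = 1.5 hours).
P(N = 14) = e^(−12.15) · 12.15^14/14! ≈ 0.0927.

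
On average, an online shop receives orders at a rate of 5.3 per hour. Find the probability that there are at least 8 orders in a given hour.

0.1665

With mean μ = 5.3 per hour,
P(N ≥ 8) = 1 − P(N ≤ 7) = 1 − Σ_{j=0}^{7} e^(−μ) μ^j/j! ≈ 0.1665.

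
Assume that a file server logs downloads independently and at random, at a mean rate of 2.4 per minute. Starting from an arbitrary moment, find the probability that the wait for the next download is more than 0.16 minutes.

The wait for the next event is exponential with rate λ = 2.4 per minute.
P(T > 0.16) = e^(−λt) = e^(−2.4 × 0.16) = e^(−0.384) ≈ 0.6811.

0.6811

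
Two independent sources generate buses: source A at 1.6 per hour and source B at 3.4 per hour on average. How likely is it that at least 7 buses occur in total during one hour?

Independent Poisson processes superpose: combined rate λ = 1.6 + 3.4 = 5 per hour.
So μ = 5.
P(N ≥ 7) = 1 − P(N ≤ 6) ≈ 0.2378.

0.2378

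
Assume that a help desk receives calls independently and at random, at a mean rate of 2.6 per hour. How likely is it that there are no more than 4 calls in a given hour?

0.8774

With mean μ = 2.6 per hour,
P(N ≤ 4) = Σ_{j=0}^{4} e^(−μ) μ^j/j! ≈ 0.8774.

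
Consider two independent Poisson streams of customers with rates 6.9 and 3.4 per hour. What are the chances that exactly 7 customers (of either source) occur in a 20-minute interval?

0.0360

Independent Poisson processes superpose: combined rate λ = 6.9 + 3.4 = 10.3 per hour.
Over the interval, μ = 10.3 × 1/3 ≈ 3.43333 (a 20-minute interval = 1/3 hours).
P(N = 7) = e^(−3.43333) · 3.43333^7/7! ≈ 0.0360.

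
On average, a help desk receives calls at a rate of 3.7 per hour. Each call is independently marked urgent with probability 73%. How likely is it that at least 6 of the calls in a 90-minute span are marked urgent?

0.2230

Thinning: the calls that are marked urgent themselves form a Poisson process with rate 0.73 × 3.7 = 2.701 per hour.
Over the interval, μ = 2.701 × 1.5 = 4.0515 (a 90-minute span = 1.5 hours).
P(N ≥ 6) = 1 − P(N ≤ 5) ≈ 0.2230.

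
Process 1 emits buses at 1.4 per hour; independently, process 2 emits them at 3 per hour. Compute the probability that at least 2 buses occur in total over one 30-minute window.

0.6454

Independent Poisson processes superpose: combined rate λ = 1.4 + 3 = 4.4 per hour.
Over the interval, μ = 4.4 × 0.5 = 2.2 (a 30-minute window = 0.5 hours).
P(N ≥ 2) = 1 − P(N ≤ 1) ≈ 0.6454.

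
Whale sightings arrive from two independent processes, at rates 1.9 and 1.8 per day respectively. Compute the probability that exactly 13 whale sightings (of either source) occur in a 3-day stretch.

0.0942

Independent Poisson processes superpose: combined rate λ = 1.9 + 1.8 = 3.7 per day.
Over the interval, μ = 3.7 × 3 = 11.1 (a 3-day stretch = 3 days).
P(N = 13) = e^(−11.1) · 11.1^13/13! ≈ 0.0942.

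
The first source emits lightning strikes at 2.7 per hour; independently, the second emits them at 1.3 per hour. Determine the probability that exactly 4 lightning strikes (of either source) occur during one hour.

0.1954

Independent Poisson processes superpose: combined rate λ = 2.7 + 1.3 = 4 per hour.
So μ = 4.
P(N = 4) = e^(−4) · 4^4/4! ≈ 0.1954.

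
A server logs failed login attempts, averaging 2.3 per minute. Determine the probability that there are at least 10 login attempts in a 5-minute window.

Over the interval, μ = 2.3 × 5 = 11.5 (a 5-minute window = 5 minutes).
P(N ≥ 10) = 1 − P(N ≤ 9) = 1 − Σ_{j=0}^{9} e^(−μ) μ^j/j! ≈ 0.7112.

0.7112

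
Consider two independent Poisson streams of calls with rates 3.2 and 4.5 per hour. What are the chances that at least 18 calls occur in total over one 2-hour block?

0.2859

Independent Poisson processes superpose: combined rate λ = 3.2 + 4.5 = 7.7 per hour.
Over the interval, μ = 7.7 × 2 = 15.4 (a 2-hour block = 2 hours).
P(N ≥ 18) = 1 − P(N ≤ 17) ≈ 0.2859.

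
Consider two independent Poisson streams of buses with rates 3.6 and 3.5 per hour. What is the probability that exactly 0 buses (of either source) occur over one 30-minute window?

0.0287

Independent Poisson processes superpose: combined rate λ = 3.6 + 3.5 = 7.1 per hour.
Over the interval, μ = 7.1 × 0.5 = 3.55 (a 30-minute window = 0.5 hours).
P(N = 0) = e^(−3.55) · 3.55^0/0! ≈ 0.0287.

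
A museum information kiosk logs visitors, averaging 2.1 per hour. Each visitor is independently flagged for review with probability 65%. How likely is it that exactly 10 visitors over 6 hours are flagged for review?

Thinning: the visitors that are flagged for review themselves form a Poisson process with rate 0.65 × 2.1 = 1.365 per hour.
Over the interval, μ = 1.365 × 6 = 8.19 (6 hours).
P(N = 10) = e^(−8.19) · 8.19^10/10! ≈ 0.1038.

0.1038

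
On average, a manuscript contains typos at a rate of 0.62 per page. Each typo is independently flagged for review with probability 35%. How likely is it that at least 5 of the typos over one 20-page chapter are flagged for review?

Thinning: the typos that are flagged for review themselves form a Poisson process with rate 0.35 × 0.62 = 0.217 per page.
Over the interval, μ = 0.217 × 20 = 4.34 (a 20-page chapter = 20 pages).
P(N ≥ 5) = 1 − P(N ≤ 4) ≈ 0.4373.

0.4373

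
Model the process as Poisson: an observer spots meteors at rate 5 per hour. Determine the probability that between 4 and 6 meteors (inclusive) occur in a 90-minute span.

Over the interval, μ = 5 × 1.5 = 7.5 (a 90-minute span = 1.5 hours).
P(4 ≤ N ≤ 6) = Σ_{j=4}^{6} e^(−7.5) · 7.5^j/j! ≈ 0.3190.

0.3190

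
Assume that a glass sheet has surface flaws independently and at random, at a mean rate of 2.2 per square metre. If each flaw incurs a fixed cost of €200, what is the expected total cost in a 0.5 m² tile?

€220

E[N] = 2.2 × 0.5 = 1.1 (a 0.5 m² tile = 0.5 square metres); E[cost] = 1.1 × €200 = €220.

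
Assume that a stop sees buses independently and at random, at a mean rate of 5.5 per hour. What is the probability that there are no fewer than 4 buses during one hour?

With mean μ = 5.5 per hour,
P(N ≥ 4) = 1 − P(N ≤ 3) = 1 − Σ_{j=0}^{3} e^(−μ) μ^j/j! ≈ 0.7983.

0.7983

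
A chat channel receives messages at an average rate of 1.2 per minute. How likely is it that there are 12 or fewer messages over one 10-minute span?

0.5760

Over the interval, μ = 1.2 × 10 = 12 (a 10-minute span = 10 minutes).
P(N ≤ 12) = Σ_{j=0}^{12} e^(−μ) μ^j/j! ≈ 0.5760.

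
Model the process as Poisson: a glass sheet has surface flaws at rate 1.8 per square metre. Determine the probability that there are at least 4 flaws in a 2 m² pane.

Over the interval, μ = 1.8 × 2 = 3.6 (a 2 m² pane = 2 square metres).
P(N ≥ 4) = 1 − P(N ≤ 3) = 1 − Σ_{j=0}^{3} e^(−μ) μ^j/j! ≈ 0.4848.

0.4848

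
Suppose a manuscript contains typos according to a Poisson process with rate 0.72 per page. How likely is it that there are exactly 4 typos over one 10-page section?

Over the interval, μ = 0.72 × 10 = 7.2 (a 10-page section = 10 pages).
P(N = 4) = e^(−μ) μ^4/4! = e^(−7.2) · 7.2^4/24 ≈ 0.0836.

0.0836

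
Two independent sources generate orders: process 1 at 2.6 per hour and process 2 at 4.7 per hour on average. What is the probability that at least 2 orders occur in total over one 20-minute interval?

0.6987

Independent Poisson processes superpose: combined rate λ = 2.6 + 4.7 = 7.3 per hour.
Over the interval, μ = 7.3 × 1/3 ≈ 2.43333 (a 20-minute interval = 1/3 hours).
P(N ≥ 2) = 1 − P(N ≤ 1) ≈ 0.6987.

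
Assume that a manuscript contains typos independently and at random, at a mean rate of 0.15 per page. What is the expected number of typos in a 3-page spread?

E[N] = λt = 0.15 × 3 = 0.45 (a 3-page spread = 3 pages).

0.45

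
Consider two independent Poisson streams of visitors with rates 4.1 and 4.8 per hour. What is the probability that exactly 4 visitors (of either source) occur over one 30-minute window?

Independent Poisson processes superpose: combined rate λ = 4.1 + 4.8 = 8.9 per hour.
Over the interval, μ = 8.9 × 0.5 = 4.45 (a 30-minute window = 0.5 hours).
P(N = 4) = e^(−4.45) · 4.45^4/4! ≈ 0.1908.

0.1908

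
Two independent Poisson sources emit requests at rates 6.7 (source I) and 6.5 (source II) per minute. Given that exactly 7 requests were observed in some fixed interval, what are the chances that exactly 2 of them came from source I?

Given the total, each event is independently from source I with probability p = λ_I/(λ_I+λ_II) = 6.7/13.2 ≈ 0.5076.
So K ~ Binomial(7, 6.7/13.2): P(K = 2) = C(7,2) · (6.7/13.2)^2 · (6.5/13.2)^5 ≈ 0.1566.

0.1566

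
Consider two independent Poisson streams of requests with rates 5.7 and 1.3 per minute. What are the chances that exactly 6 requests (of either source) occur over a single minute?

Independent Poisson processes superpose: combined rate λ = 5.7 + 1.3 = 7 per minute.
So μ = 7.
P(N = 6) = e^(−7) · 7^6/6! ≈ 0.1490.

0.1490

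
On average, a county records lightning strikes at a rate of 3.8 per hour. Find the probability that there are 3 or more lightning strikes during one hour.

0.7311

With mean μ = 3.8 per hour,
P(N ≥ 3) = 1 − P(N ≤ 2) = 1 − Σ_{j=0}^{2} e^(−μ) μ^j/j! ≈ 0.7311.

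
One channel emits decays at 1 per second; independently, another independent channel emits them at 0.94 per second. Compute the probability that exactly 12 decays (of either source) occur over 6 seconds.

Independent Poisson processes superpose: combined rate λ = 1 + 0.94 = 1.94 per second.
Over the interval, μ = 1.94 × 6 = 11.64 (6 seconds).
P(N = 12) = e^(−11.64) · 11.64^12/12! ≈ 0.1137.

0.1137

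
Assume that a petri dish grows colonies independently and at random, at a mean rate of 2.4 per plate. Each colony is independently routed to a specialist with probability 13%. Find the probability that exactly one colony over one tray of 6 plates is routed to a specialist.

0.2879

Thinning: the colonies that are routed to a specialist themselves form a Poisson process with rate 0.13 × 2.4 = 0.312 per plate.
Over the interval, μ = 0.312 × 6 = 1.872 (a tray of 6 plates = 6 plates).
P(N = 1) = e^(−1.872) · 1.872^1/1! ≈ 0.2879.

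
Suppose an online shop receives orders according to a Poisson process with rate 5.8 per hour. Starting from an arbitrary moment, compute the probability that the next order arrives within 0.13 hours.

0.5295

Inter-arrival times are exponential with rate λ = 5.8 per hour.
P(T ≤ 0.13) = 1 − e^(−λt) = 1 − e^(−5.8 × 0.13) = 1 − e^(−0.754) ≈ 0.5295.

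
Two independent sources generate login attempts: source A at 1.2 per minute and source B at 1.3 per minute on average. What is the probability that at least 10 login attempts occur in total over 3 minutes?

Independent Poisson processes superpose: combined rate λ = 1.2 + 1.3 = 2.5 per minute.
Over the interval, μ = 2.5 × 3 = 7.5 (3 minutes).
P(N ≥ 10) = 1 − P(N ≤ 9) ≈ 0.2236.

0.2236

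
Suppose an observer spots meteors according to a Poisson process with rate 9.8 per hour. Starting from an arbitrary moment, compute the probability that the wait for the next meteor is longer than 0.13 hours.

0.2797

The wait for the next event is exponential with rate λ = 9.8 per hour.
P(T > 0.13) = e^(−λt) = e^(−9.8 × 0.13) = e^(−1.274) ≈ 0.2797.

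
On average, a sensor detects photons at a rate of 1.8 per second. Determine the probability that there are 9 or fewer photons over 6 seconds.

Over the interval, μ = 1.8 × 6 = 10.8 (6 seconds).
P(N ≤ 9) = Σ_{j=0}^{9} e^(−μ) μ^j/j! ≈ 0.3626.

0.3626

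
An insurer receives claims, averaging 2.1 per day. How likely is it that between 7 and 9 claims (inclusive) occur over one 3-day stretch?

0.3356

Over the interval, μ = 2.1 × 3 = 6.3 (a 3-day stretch = 3 days).
P(7 ≤ N ≤ 9) = Σ_{j=7}^{9} e^(−6.3) · 6.3^j/j! ≈ 0.3356.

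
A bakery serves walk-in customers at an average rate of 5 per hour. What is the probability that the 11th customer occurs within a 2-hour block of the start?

0.4170

Over the interval, μ = 5 × 2 = 10 (a 2-hour block = 2 hours).
The 11th arrival falls in the interval iff at least 11 events occur there: P(S_11 ≤ t) = P(N ≥ 11) = 1 − P(N ≤ 10) ≈ 0.4170.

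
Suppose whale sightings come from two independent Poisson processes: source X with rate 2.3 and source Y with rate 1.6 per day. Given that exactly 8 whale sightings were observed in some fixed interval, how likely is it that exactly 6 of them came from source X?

Given the total, each event is independently from source X with probability p = λ_X/(λ_X+λ_Y) = 2.3/3.9 ≈ 0.5897.
So K ~ Binomial(8, 2.3/3.9): P(K = 6) = C(8,6) · (2.3/3.9)^6 · (1.6/3.9)^2 ≈ 0.1983.

0.1983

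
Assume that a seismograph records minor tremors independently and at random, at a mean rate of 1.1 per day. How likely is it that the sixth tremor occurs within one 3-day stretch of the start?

0.1171

Over the interval, μ = 1.1 × 3 = 3.3 (a 3-day stretch = 3 days).
The sixth arrival falls in the interval iff at least 6 events occur there: P(S_6 ≤ t) = P(N ≥ 6) = 1 − P(N ≤ 5) ≈ 0.1171.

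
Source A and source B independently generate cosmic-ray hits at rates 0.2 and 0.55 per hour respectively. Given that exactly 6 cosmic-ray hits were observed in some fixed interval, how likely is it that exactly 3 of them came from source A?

Given the total, each event is independently from source A with probability p = λ_A/(λ_A+λ_B) = 0.2/0.75 ≈ 0.2667.
So K ~ Binomial(6, 0.2/0.75): P(K = 3) = C(6,3) · (0.2/0.75)^3 · (0.55/0.75)^3 ≈ 0.1496.

0.1496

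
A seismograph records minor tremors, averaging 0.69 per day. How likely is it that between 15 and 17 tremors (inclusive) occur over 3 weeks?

0.2719

Over the interval, μ = 0.69 × 21 = 14.49 (3 weeks = 21 days).
P(15 ≤ N ≤ 17) = Σ_{j=15}^{17} e^(−14.49) · 14.49^j/j! ≈ 0.2719.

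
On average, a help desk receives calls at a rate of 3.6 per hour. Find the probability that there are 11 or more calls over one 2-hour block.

Over the interval, μ = 3.6 × 2 = 7.2 (a 2-hour block = 2 hours).
P(N ≥ 11) = 1 − P(N ≤ 10) = 1 − Σ_{j=0}^{10} e^(−μ) μ^j/j! ≈ 0.1133.

0.1133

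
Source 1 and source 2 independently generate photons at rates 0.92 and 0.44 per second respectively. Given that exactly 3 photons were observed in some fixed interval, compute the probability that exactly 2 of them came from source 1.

Given the total, each event is independently from source 1 with probability p = λ_1/(λ_1+λ_2) = 0.92/1.36 ≈ 0.6765.
So K ~ Binomial(3, 0.92/1.36): P(K = 2) = C(3,2) · (0.92/1.36)^2 · (0.44/1.36)^1 ≈ 0.4442.

0.4442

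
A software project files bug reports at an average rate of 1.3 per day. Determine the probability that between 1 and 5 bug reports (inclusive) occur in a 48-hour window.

Over the interval, μ = 1.3 × 2 = 2.6 (a 48-hour window = 2 days).
P(1 ≤ N ≤ 5) = Σ_{j=1}^{5} e^(−2.6) · 2.6^j/j! ≈ 0.8767.

0.8767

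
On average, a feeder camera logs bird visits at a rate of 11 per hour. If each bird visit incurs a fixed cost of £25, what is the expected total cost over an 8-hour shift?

£2200

E[N] = 11 × 8 = 88 (an 8-hour shift = 8 hours); E[cost] = 88 × £25 = £2200.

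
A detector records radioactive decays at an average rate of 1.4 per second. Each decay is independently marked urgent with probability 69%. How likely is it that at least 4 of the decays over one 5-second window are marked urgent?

0.7103

Thinning: the decays that are marked urgent themselves form a Poisson process with rate 0.69 × 1.4 = 0.966 per second.
Over the interval, μ = 0.966 × 5 = 4.83 (a 5-second window = 5 seconds).
P(N ≥ 4) = 1 − P(N ≤ 3) ≈ 0.7103.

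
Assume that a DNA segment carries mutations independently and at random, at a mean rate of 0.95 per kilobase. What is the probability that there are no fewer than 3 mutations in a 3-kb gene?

Over the interval, μ = 0.95 × 3 = 2.85 (a 3-kb gene = 3 kilobases).
P(N ≥ 3) = 1 − P(N ≤ 2) = 1 − Σ_{j=0}^{2} e^(−μ) μ^j/j! ≈ 0.5424.

0.5424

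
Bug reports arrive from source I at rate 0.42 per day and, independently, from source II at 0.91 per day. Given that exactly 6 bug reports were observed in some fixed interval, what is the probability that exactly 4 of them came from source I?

0.0698

Given the total, each event is independently from source I with probability p = λ_I/(λ_I+λ_II) = 0.42/1.33 ≈ 0.3158.
So K ~ Binomial(6, 0.42/1.33): P(K = 4) = C(6,4) · (0.42/1.33)^4 · (0.91/1.33)^2 ≈ 0.0698.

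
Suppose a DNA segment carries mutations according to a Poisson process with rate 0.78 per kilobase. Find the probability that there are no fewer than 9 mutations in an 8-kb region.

0.1785

Over the interval, μ = 0.78 × 8 = 6.24 (an 8-kb region = 8 kilobases).
P(N ≥ 9) = 1 − P(N ≤ 8) = 1 − Σ_{j=0}^{8} e^(−μ) μ^j/j! ≈ 0.1785.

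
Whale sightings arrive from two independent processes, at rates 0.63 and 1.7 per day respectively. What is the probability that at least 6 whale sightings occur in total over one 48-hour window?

Independent Poisson processes superpose: combined rate λ = 0.63 + 1.7 = 2.33 per day.
Over the interval, μ = 2.33 × 2 = 4.66 (a 48-hour window = 2 days).
P(N ≥ 6) = 1 − P(N ≤ 5) ≈ 0.3246.

0.3246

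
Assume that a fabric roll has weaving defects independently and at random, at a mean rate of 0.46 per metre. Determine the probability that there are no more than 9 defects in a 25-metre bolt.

0.2888

Over the interval, μ = 0.46 × 25 = 11.5 (a 25-metre bolt = 25 metres).
P(N ≤ 9) = Σ_{j=0}^{9} e^(−μ) μ^j/j! ≈ 0.2888.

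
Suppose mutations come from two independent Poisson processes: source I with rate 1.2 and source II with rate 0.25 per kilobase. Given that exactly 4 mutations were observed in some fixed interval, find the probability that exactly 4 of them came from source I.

Given the total, each event is independently from source I with probability p = λ_I/(λ_I+λ_II) = 1.2/1.45 ≈ 0.8276.
So K ~ Binomial(4, 1.2/1.45): P(K = 4) = C(4,4) · (1.2/1.45)^4 · (0.25/1.45)^0 ≈ 0.4691.

0.4691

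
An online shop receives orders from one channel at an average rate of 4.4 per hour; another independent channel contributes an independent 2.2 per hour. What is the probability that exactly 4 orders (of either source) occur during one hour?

0.1076

Independent Poisson processes superpose: combined rate λ = 4.4 + 2.2 = 6.6 per hour.
So μ = 6.6.
P(N = 4) = e^(−6.6) · 6.6^4/4! ≈ 0.1076.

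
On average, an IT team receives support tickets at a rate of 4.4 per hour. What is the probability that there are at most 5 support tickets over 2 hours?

Over the interval, μ = 4.4 × 2 = 8.8 (2 hours).
P(N ≤ 5) = Σ_{j=0}^{5} e^(−μ) μ^j/j! ≈ 0.1284.

0.1284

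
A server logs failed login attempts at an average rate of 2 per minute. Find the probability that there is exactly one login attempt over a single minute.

With mean μ = 2 per minute,
P(N = 1) = e^(−μ) μ^1/1! = e^(−2) · 2^1/1 ≈ 0.2707.

0.2707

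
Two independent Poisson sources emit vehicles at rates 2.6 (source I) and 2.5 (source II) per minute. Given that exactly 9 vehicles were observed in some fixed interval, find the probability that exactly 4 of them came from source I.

Given the total, each event is independently from source I with probability p = λ_I/(λ_I+λ_II) = 2.6/5.1 ≈ 0.5098.
So K ~ Binomial(9, 2.6/5.1): P(K = 4) = C(9,4) · (2.6/5.1)^4 · (2.5/5.1)^5 ≈ 0.2409.

0.2409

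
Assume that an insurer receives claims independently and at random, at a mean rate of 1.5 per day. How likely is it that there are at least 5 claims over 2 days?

Over the interval, μ = 1.5 × 2 = 3 (2 days).
P(N ≥ 5) = 1 − P(N ≤ 4) = 1 − Σ_{j=0}^{4} e^(−μ) μ^j/j! ≈ 0.1847.

0.1847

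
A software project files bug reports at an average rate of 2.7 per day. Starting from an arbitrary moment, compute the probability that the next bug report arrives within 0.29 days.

0.5430

Inter-arrival times are exponential with rate λ = 2.7 per day.
P(T ≤ 0.29) = 1 − e^(−λt) = 1 − e^(−2.7 × 0.29) = 1 − e^(−0.783) ≈ 0.5430.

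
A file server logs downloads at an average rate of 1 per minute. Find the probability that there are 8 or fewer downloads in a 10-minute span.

Over the interval, μ = 1 × 10 = 10 (a 10-minute span = 10 minutes).
P(N ≤ 8) = Σ_{j=0}^{8} e^(−μ) μ^j/j! ≈ 0.3328.

0.3328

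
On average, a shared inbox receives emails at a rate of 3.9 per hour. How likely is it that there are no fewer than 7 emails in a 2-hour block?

Over the interval, μ = 3.9 × 2 = 7.8 (a 2-hour block = 2 hours).
P(N ≥ 7) = 1 − P(N ≤ 6) = 1 − Σ_{j=0}^{6} e^(−μ) μ^j/j! ≈ 0.6616.

0.6616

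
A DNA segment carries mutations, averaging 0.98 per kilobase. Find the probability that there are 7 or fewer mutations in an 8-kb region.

0.4755

Over the interval, μ = 0.98 × 8 = 7.84 (an 8-kb region = 8 kilobases).
P(N ≤ 7) = Σ_{j=0}^{7} e^(−μ) μ^j/j! ≈ 0.4755.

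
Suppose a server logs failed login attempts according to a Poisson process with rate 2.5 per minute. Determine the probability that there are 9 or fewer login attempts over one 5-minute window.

0.2014

Over the interval, μ = 2.5 × 5 = 12.5 (a 5-minute window = 5 minutes).
P(N ≤ 9) = Σ_{j=0}^{9} e^(−μ) μ^j/j! ≈ 0.2014.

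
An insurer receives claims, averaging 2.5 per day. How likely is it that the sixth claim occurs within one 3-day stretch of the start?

0.7586

Over the interval, μ = 2.5 × 3 = 7.5 (a 3-day stretch = 3 days).
The sixth arrival falls in the interval iff at least 6 events occur there: P(S_6 ≤ t) = P(N ≥ 6) = 1 − P(N ≤ 5) ≈ 0.7586.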